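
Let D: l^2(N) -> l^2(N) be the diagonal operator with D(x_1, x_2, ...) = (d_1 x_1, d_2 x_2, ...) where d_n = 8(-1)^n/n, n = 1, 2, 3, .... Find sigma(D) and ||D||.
sigma(D) = {8(-1)^n/n : n ≥ 1} ∪ {0}; ||D|| = 8

A bounded diagonal operator on l^2 with diagonal entries d_n has spectrum equal to the closure of {d_n : n ≥ 1}: every d_n is an eigenvalue (with eigenvector e_n), so {d_n} ⊂ sigma(D); the spectrum is closed, so its closure is too; and for lambda not in the closure, (D - lambda I) has bounded inverse (the diagonal entries 1/(d_n - lambda) are bounded). For our sequence d_n = 8(-1)^n/n, n = 1, 2, 3, ...:
  - {d_n} = {8(-1)^n/n : n ≥ 1}; the only limit point is 0
  - closure = {8(-1)^n/n : n ≥ 1} ∪ {0}
For the norm: a diagonal operator has ||D|| = sup_n |d_n|. Here |d_n| = 8/n is decreasing, so sup_n |d_n| = |d_1| = 8. So ||D|| = 8.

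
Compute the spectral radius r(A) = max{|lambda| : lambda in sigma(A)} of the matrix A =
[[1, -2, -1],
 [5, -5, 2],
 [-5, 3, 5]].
r(A) ≈ 6.3302

The eigenvalues of A are the roots of its characteristic polynomial. With M = A (coefficients from the trace, the sum of principal 2x2 minors, and det A):
  p(λ) = det(λ I - M) = λ^3 - λ^2 - 26λ - 49.
No integer candidate from the rational root theorem (±divisors of 49) is a root, so the roots are irrational. The cubic discriminant is Δ = -16975 < 0, so there is one real root and a complex-conjugate pair. p(6) = -25 and p(7) = 63 have opposite signs, so a root lies in (6, 7); Newton's method refines it to λ ≈ 6.3302. Dividing out (λ - (6.3302)) leaves approximately λ^2 + 5.3302λ + 7.7407. For λ^2 + 5.3302λ + 7.7407 the discriminant is -2.5523. It is negative, so the remaining roots are the complex-conjugate pair λ ≈ -2.6651 ± 0.7988i. Their product equals the constant term, so |λ|^2 ≈ 7.7407 and |λ| ≈ 2.7822.
Thus the eigenvalues (to 4 decimals) are 6.3302 (modulus 6.3302); -2.6651 ± 0.7988i (modulus 2.7822). The spectral radius is the largest modulus: r(A) ≈ 6.3302. (Cross-check: r(A) ≤ ||A||_2 ≈ 9.5684; equality holds whenever A is normal, though it can also hold for some non-normal A.)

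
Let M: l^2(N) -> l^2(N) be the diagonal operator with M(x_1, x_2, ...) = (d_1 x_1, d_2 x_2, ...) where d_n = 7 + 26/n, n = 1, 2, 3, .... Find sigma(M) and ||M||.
sigma(M) = {7 + 26/n : n ≥ 1} ∪ {7}; ||M|| = 33

A bounded diagonal operator on l^2 with diagonal entries d_n has spectrum equal to the closure of {d_n : n ≥ 1}: every d_n is an eigenvalue (with eigenvector e_n), so {d_n} ⊂ sigma(M); the spectrum is closed, so its closure is too; and for lambda not in the closure, (M - lambda I) has bounded inverse (the diagonal entries 1/(d_n - lambda) are bounded). For our sequence d_n = 7 + 26/n, n = 1, 2, 3, ...:
  - {d_n} = {7 + 26/n : n ≥ 1}; the only limit point is 7
  - closure = {7 + 26/n : n ≥ 1} ∪ {7}
For the norm: a diagonal operator has ||M|| = sup_n |d_n|. Here d_n = 7 + 26/n is positive and decreasing, so sup_n |d_n| = d_1 = 7 + 26 = 33. So ||M|| = 33.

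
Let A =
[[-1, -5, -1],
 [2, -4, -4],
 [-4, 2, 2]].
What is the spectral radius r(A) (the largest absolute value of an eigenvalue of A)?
r(A) = 4

The eigenvalues of A are the roots of its characteristic polynomial. With M = A (coefficients from the trace, the sum of principal 2x2 minors, and det A):
  p(λ) = det(λ I - M) = λ^3 + 3λ^2 + 8λ + 48.
By the rational root theorem any rational root is an integer divisor of 48. Testing λ = -4: p(-4) = -64 + 48 - 32 + 48 = 0, so λ = -4 is a root. Dividing out (λ + 4) leaves p(λ) = (λ + 4)(λ^2 - λ + 12). For λ^2 - λ + 12 the discriminant is -47. It is negative, so the roots are the complex-conjugate pair λ = 1/2 ± (sqrt(47)/2) i ≈ 0.5 ± 3.4278i. For a conjugate pair the product of the roots equals the constant term, so |λ|^2 = 12 and |λ| = sqrt(12) ≈ 3.4641.
Thus the eigenvalues (to 4 decimals) are 0.5 ± 3.4278i (modulus 3.4641); -4 (modulus 4). The spectral radius is the largest modulus: r(A) = 4. (Cross-check: r(A) ≤ ||A||_2 ≈ 8.2037; equality holds whenever A is normal, though it can also hold for some non-normal A.)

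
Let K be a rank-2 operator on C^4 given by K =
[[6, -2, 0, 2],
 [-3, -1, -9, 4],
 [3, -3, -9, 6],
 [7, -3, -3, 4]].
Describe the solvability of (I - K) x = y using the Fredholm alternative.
(I - K) is invertible (det(I - K) = -83 ≠ 0), so for every y in C^4 the equation (I - K) x = y has a unique solution.

K has rank 2 and factors as K = U V^T = u1 v1^T + u2 v2^T with u1 = (-2, -1, -3, -3), v1 = (-3, 1, 0, -1), u2 = (0, -3, -3, -1), v2 = (2, 0, 3, -1) (multiplying out reproduces the displayed K). The nonzero eigenvalues of U V^T coincide with those of the 2 x 2 matrix G = V^T U = [[v1·u1, v1·u2], [v2·u1, v2·u2]] = [[8, -2], [-10, -8]], and by the Sylvester determinant identity det(I_4 - U V^T) = det(I_2 - V^T U) = det([[-7, 2], [10, 9]]) = (-7)(9) - (2)(10) = -83. (Direct check: I - K =
[[-5, 2, 0, -2],
 [3, 2, 9, -4],
 [-3, 3, 10, -6],
 [-7, 3, 3, -3]]
has determinant -83.) The finite-dimensional Fredholm alternative says: either (I - K) is invertible, or ker(I - K) ≠ {0} and then range(I - K) = ker((I - K)^*)^⊥, with dim ker(I - K) = dim ker((I - K)^*). Since det(I - K) ≠ 0, 1 is not an eigenvalue of K and ker(I - K) = {0}, so we are in the first case: for every y there is a unique x = (I - K)^(-1) y. (Explicitly, by the Woodbury identity, (I - U V^T)^(-1) = I + U (I_2 - G)^(-1) V^T.)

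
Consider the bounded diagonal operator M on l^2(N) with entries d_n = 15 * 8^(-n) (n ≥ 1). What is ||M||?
||M|| = 15/8 (attained at n = 1)

For M diagonal, ||M|| = sup_n |d_n|. The sequence d_n = 15 * 8^(-n) is positive and strictly decreasing (ratio 8^(-1) < 1), so the supremum is d_1 = 15/8. Hence ||M|| = 15/8.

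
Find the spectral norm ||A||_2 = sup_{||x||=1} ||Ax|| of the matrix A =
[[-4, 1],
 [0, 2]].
||A||_2 = sqrt((21 + sqrt(185))/2) ≈ 4.1594 (= sqrt(largest eigenvalue of A^T A))

||A||_2 = sigma_max(A) = sqrt(lambda_max(A^T A)). Form the symmetric matrix M = A^T A =
[[16, -4],
 [-4, 5]].
Its characteristic polynomial (trace, determinant of M give the coefficients) is
  p(λ) = det(λ I - M) = λ^2 - 21λ + 64.
For λ^2 - 21λ + 64 the discriminant is 185. It is nonnegative but not a perfect square, so the roots are real and irrational: λ = (21 ± sqrt(185))/2 ≈ 17.3007, 3.6993.
So the eigenvalues of A^T A are ≈ 3.6993, 17.3007 (all ≥ 0, as they must be for A^T A). The largest is λ_max = (21 + sqrt(185))/2 ≈ 17.3007, hence ||A||_2 = sqrt(λ_max) = sqrt((21 + sqrt(185))/2) ≈ 4.1594.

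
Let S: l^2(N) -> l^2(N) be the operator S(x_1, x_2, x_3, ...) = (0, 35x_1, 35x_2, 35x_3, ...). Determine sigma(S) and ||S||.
sigma(S) = closed disk {z in C : |z| ≤ 35}; ||S|| = 35

Note S = 35·U where U is the unit right shift (U x)_k = x_{k-1} (with x_0 := 0); so ||S|| = 35||U|| and sigma(S) = 35·sigma(U). ||S x||^2 = sum_{k≥1} |35x_k|^2 = 1225||x||^2, so ||S|| = 35 and sigma(S) ⊂ {|z| ≤ 35}. For any |lambda| < 35, the equation (S - lambda I) x = 0 forces x_1 = 0, then 35x_k = lambda x_{k+1} ⇒ x = 0, so S has no eigenvalues. But (S - lambda I) is not surjective for |lambda| < 35: solving (S - lambda I) x = e_1 would require x_n proportional to (lambda/35)^(-n), which is not in l^2. So every |lambda| < 35 lies in the residual spectrum. The boundary |lambda| = 35 is in the approximate point spectrum (the spectrum is closed). Hence sigma(S) is the closed disk of radius 35.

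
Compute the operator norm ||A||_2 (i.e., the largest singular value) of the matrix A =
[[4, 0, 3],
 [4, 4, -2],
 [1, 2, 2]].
||A||_2 ≈ 6.7738 (= sqrt(largest eigenvalue of A^T A))

||A||_2 = sigma_max(A) = sqrt(lambda_max(A^T A)). Form the symmetric matrix M = A^T A =
[[33, 18, 6],
 [18, 20, -4],
 [6, -4, 17]].
Its characteristic polynomial (trace, sum of principal 2x2 minors, determinant of M give the coefficients) is
  p(λ) = det(λ I - M) = λ^3 - 70λ^2 + 1185λ - 3600.
No integer candidate from the rational root theorem (±divisors of 3600) is a root, so the roots are irrational. The cubic discriminant is Δ = 310716000 > 0, so there are three distinct real roots. p(3) = -648 and p(4) = 84 have opposite signs, so a root lies in (3, 4); Newton's method refines it to λ ≈ 3.8765. p(20) = 100 and p(21) = -324 have opposite signs, so a root lies in (20, 21); Newton's method refines it to λ ≈ 20.2396. p(45) = -900 and p(46) = 126 have opposite signs, so a root lies in (45, 46); Newton's method refines it to λ ≈ 45.8839. Check (Vieta): the three roots sum to 70, matching tr M = 70.
So the eigenvalues of A^T A are ≈ 3.8765, 20.2396, 45.8839 (all ≥ 0, as they must be for A^T A). The largest is λ_max ≈ 45.8839, hence ||A||_2 = sqrt(λ_max) ≈ 6.7738.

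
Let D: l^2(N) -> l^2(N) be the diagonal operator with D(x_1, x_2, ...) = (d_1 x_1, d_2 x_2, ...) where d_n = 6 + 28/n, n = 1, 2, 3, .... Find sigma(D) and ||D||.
sigma(D) = {6 + 28/n : n ≥ 1} ∪ {6}; ||D|| = 34

A bounded diagonal operator on l^2 with diagonal entries d_n has spectrum equal to the closure of {d_n : n ≥ 1}: every d_n is an eigenvalue (with eigenvector e_n), so {d_n} ⊂ sigma(D); the spectrum is closed, so its closure is too; and for lambda not in the closure, (D - lambda I) has bounded inverse (the diagonal entries 1/(d_n - lambda) are bounded). For our sequence d_n = 6 + 28/n, n = 1, 2, 3, ...:
  - {d_n} = {6 + 28/n : n ≥ 1}; the only limit point is 6
  - closure = {6 + 28/n : n ≥ 1} ∪ {6}
For the norm: a diagonal operator has ||D|| = sup_n |d_n|. Here d_n = 6 + 28/n is positive and decreasing, so sup_n |d_n| = d_1 = 6 + 28 = 34. So ||D|| = 34.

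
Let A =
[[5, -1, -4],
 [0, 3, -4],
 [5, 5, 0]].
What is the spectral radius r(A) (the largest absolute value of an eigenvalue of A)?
r(A) ≈ 6.2715

The eigenvalues of A are the roots of its characteristic polynomial. With M = A (coefficients from the trace, the sum of principal 2x2 minors, and det A):
  p(λ) = det(λ I - M) = λ^3 - 8λ^2 + 55λ - 180.
No integer candidate from the rational root theorem (±divisors of 180) is a root, so the roots are irrational. The cubic discriminant is Δ = -289740 < 0, so there is one real root and a complex-conjugate pair. p(4) = -24 and p(5) = 20 have opposite signs, so a root lies in (4, 5); Newton's method refines it to λ ≈ 4.5764. Dividing out (λ - (4.5764)) leaves approximately λ^2 - 3.4236λ + 39.3322. For λ^2 - 3.4236λ + 39.3322 the discriminant is -145.6079. It is negative, so the remaining roots are the complex-conjugate pair λ ≈ 1.7118 ± 6.0334i. Their product equals the constant term, so |λ|^2 ≈ 39.3322 and |λ| ≈ 6.2715.
Thus the eigenvalues (to 4 decimals) are 4.5764 (modulus 4.5764); 1.7118 ± 6.0334i (modulus 6.2715). The spectral radius is the largest modulus: r(A) ≈ 6.2715. (Cross-check: r(A) ≤ ||A||_2 ≈ 8.6239; equality holds whenever A is normal, though it can also hold for some non-normal A.)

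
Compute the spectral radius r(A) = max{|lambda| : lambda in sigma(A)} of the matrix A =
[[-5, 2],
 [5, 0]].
r(A) = (5 + sqrt(65))/2 ≈ 6.5311

The eigenvalues of A are the roots of its characteristic polynomial. With M = A (coefficients from the trace and determinant):
  p(λ) = det(λ I - M) = λ^2 + 5λ - 10.
For λ^2 + 5λ - 10 the discriminant is 65. It is nonnegative but not a perfect square, so the roots are real and irrational: λ = (-5 ± sqrt(65))/2 ≈ 1.5311, -6.5311.
Thus the eigenvalues (to 4 decimals) are 1.5311 (modulus 1.5311); -6.5311 (modulus 6.5311). The spectral radius is the largest modulus: r(A) = (5 + sqrt(65))/2 ≈ 6.5311. (Cross-check: r(A) ≤ ||A||_2 ≈ 7.2166; equality holds whenever A is normal, though it can also hold for some non-normal A.)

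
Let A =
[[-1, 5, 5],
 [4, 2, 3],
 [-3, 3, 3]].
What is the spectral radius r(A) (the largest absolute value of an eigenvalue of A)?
r(A) ≈ 5.8671

The eigenvalues of A are the roots of its characteristic polynomial. With M = A (coefficients from the trace, the sum of principal 2x2 minors, and det A):
  p(λ) = det(λ I - M) = λ^3 - 4λ^2 - 13λ + 12.
No integer candidate from the rational root theorem (±divisors of 12) is a root, so the roots are irrational. The cubic discriminant is Δ = 21908 > 0, so there are three distinct real roots. p(-3) = -12 and p(-2) = 14 have opposite signs, so a root lies in (-3, -2); Newton's method refines it to λ ≈ -2.6414. p(0) = 12 and p(1) = -4 have opposite signs, so a root lies in (0, 1); Newton's method refines it to λ ≈ 0.7743. p(5) = -28 and p(6) = 6 have opposite signs, so a root lies in (5, 6); Newton's method refines it to λ ≈ 5.8671. Check (Vieta): the three roots sum to 4, matching tr M = 4.
Thus the eigenvalues (to 4 decimals) are -2.6414 (modulus 2.6414); 0.7743 (modulus 0.7743); 5.8671 (modulus 5.8671). The spectral radius is the largest modulus: r(A) ≈ 5.8671. (Cross-check: r(A) ≤ ||A||_2 ≈ 9.0078; equality holds whenever A is normal, though it can also hold for some non-normal A.)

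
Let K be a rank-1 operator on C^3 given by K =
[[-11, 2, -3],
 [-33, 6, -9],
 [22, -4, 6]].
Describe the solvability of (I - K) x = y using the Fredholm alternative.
(I - K) is singular (det(I - K) = 0, i.e. 1 ∈ sigma(K)). (I - K) x = y is solvable iff y ⊥ ker((I - K)^*) = span{(-11, 2, -3)}, i.e. iff -11y_1 + 2y_2 - 3y_3 = 0. When solvable, the solutions are x = y + c·(1, 3, -2), c arbitrary (ker(I - K) = span{(1, 3, -2)}, dimension 1).

K has rank 1, so it is an outer product K = u v^T: every row of K is a multiple of one row vector. Reading off the entries, u = (1, 3, -2) and v = (-11, 2, -3) (row i of K equals u_i·v^T). A rank-one matrix u v^T satisfies K u = u (v·u) and kills the (2)-dimensional subspace v^⊥, so its characteristic polynomial is lambda^2 (lambda - v·u) with v·u = tr K = 1. Hence the eigenvalues of I - K are 1 (multiplicity 2) and 1 - (1) = 0, so det(I - K) = 0. (Direct check: I - K =
[[12, -2, 3],
 [33, -5, 9],
 [-22, 4, -5]]
has determinant 0.) So 1 is an eigenvalue of K and (I - K) is not invertible. The finite-dimensional Fredholm alternative says: either (I - K) is invertible, or ker(I - K) ≠ {0} and then range(I - K) = ker((I - K)^*)^⊥, with dim ker(I - K) = dim ker((I - K)^*). We are in the second case, so we need both kernels. Kernel of I - K: (I - K) u = u - u (v·u) = u - u = 0, so ker(I - K) = span{u} = span{(1, 3, -2)} (it is exactly 1-dimensional because rank(I - K) = 2). Kernel of the adjoint: K is real, so (I - K)^* = I - K^T = I - v u^T, and (I - v u^T) v = v - v (u·v) = 0; hence ker((I - K)^*) = span{v} = span{(-11, 2, -3)}. Therefore (I - K) x = y is solvable iff <y, v> = 0, i.e. iff -11y_1 + 2y_2 - 3y_3 = 0. When this holds, K y = u (v·y) = 0, so (I - K) y = y and x = y is a particular solution; the full solution set is the line x = y + c·u = y + c·(1, 3, -2), c ∈ C.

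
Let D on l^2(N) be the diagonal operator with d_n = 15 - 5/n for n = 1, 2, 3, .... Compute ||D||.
||D|| = 15

For a diagonal operator on l^2 with entries d_n, ||D|| = sup_n |d_n|. Here d_1 = 10, d_2 = 25/2, ..., and d_n = 15 - 5/n increases monotonically toward 15. All terms lie in [10, 15), so |d_n| = d_n and the supremum is the limit 15, which is not attained by any individual d_n. Hence ||D|| = 15.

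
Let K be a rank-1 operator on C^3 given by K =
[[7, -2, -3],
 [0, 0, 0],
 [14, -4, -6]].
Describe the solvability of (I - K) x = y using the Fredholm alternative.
(I - K) is singular (det(I - K) = 0, i.e. 1 ∈ sigma(K)). (I - K) x = y is solvable iff y ⊥ ker((I - K)^*) = span{(7, -2, -3)}, i.e. iff 7y_1 - 2y_2 - 3y_3 = 0. When solvable, the solutions are x = y + c·(1, 0, 2), c arbitrary (ker(I - K) = span{(1, 0, 2)}, dimension 1).

K has rank 1, so it is an outer product K = u v^T: every row of K is a multiple of one row vector. Reading off the entries, u = (1, 0, 2) and v = (7, -2, -3) (row i of K equals u_i·v^T). A rank-one matrix u v^T satisfies K u = u (v·u) and kills the (2)-dimensional subspace v^⊥, so its characteristic polynomial is lambda^2 (lambda - v·u) with v·u = tr K = 1. Hence the eigenvalues of I - K are 1 (multiplicity 2) and 1 - (1) = 0, so det(I - K) = 0. (Direct check: I - K =
[[-6, 2, 3],
 [0, 1, 0],
 [-14, 4, 7]]
has determinant 0.) So 1 is an eigenvalue of K and (I - K) is not invertible. The finite-dimensional Fredholm alternative says: either (I - K) is invertible, or ker(I - K) ≠ {0} and then range(I - K) = ker((I - K)^*)^⊥, with dim ker(I - K) = dim ker((I - K)^*). We are in the second case, so we need both kernels. Kernel of I - K: (I - K) u = u - u (v·u) = u - u = 0, so ker(I - K) = span{u} = span{(1, 0, 2)} (it is exactly 1-dimensional because rank(I - K) = 2). Kernel of the adjoint: K is real, so (I - K)^* = I - K^T = I - v u^T, and (I - v u^T) v = v - v (u·v) = 0; hence ker((I - K)^*) = span{v} = span{(7, -2, -3)}. Therefore (I - K) x = y is solvable iff <y, v> = 0, i.e. iff 7y_1 - 2y_2 - 3y_3 = 0. When this holds, K y = u (v·y) = 0, so (I - K) y = y and x = y is a particular solution; the full solution set is the line x = y + c·u = y + c·(1, 0, 2), c ∈ C.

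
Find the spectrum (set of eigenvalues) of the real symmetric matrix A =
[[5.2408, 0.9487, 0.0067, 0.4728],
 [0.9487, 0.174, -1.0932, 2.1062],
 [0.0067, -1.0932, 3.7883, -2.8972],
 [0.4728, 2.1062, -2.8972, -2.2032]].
sigma(A) ≈ {-4, 0, 5, 6}

A is real symmetric, so its spectrum consists of real eigenvalues. Expanding the characteristic polynomial of the displayed matrix gives
  det(λ I - A) = p(λ) = λ^4 + (-7)λ^3 + (-14)λ^2 + (119.9966)λ + (0.0045).
Solving p(λ) = 0 yields eigenvalues ≈ -4, 0, 5, 6. (A is shown rounded to 4 decimals, so these recover the underlying integer eigenvalues to within that precision.)
Verification: the trace of A = 7 equals the sum of eigenvalues 7, and det(A) ≈ 0.0045 matches the eigenvalue product 0.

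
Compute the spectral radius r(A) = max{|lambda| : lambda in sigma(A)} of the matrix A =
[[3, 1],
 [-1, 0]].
r(A) = (3 + sqrt(5))/2 ≈ 2.618

The eigenvalues of A are the roots of its characteristic polynomial. With M = A (coefficients from the trace and determinant):
  p(λ) = det(λ I - M) = λ^2 - 3λ + 1.
For λ^2 - 3λ + 1 the discriminant is 5. It is nonnegative but not a perfect square, so the roots are real and irrational: λ = (3 ± sqrt(5))/2 ≈ 2.618, 0.382.
Thus the eigenvalues (to 4 decimals) are 2.618 (modulus 2.618); 0.382 (modulus 0.382). The spectral radius is the largest modulus: r(A) = (3 + sqrt(5))/2 ≈ 2.618. (Cross-check: r(A) ≤ ||A||_2 ≈ 3.3028; equality holds whenever A is normal, though it can also hold for some non-normal A.)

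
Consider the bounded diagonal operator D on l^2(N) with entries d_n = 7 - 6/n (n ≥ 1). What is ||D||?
||D|| = 7

For a diagonal operator on l^2 with entries d_n, ||D|| = sup_n |d_n|. Here d_1 = 1, d_2 = 4, ..., and d_n = 7 - 6/n increases monotonically toward 7. All terms lie in [1, 7), so |d_n| = d_n and the supremum is the limit 7, which is not attained by any individual d_n. Hence ||D|| = 7.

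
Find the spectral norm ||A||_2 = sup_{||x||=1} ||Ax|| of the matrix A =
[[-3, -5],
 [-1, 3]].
||A||_2 = sqrt((44 + sqrt(1152))/2) ≈ 6.2426 (= sqrt(largest eigenvalue of A^T A))

||A||_2 = sigma_max(A) = sqrt(lambda_max(A^T A)). Form the symmetric matrix M = A^T A =
[[10, 12],
 [12, 34]].
Its characteristic polynomial (trace, determinant of M give the coefficients) is
  p(λ) = det(λ I - M) = λ^2 - 44λ + 196.
For λ^2 - 44λ + 196 the discriminant is 1152. It is nonnegative but not a perfect square, so the roots are real and irrational: λ = (44 ± sqrt(1152))/2 ≈ 38.9706, 5.0294.
So the eigenvalues of A^T A are ≈ 5.0294, 38.9706 (all ≥ 0, as they must be for A^T A). The largest is λ_max = (44 + sqrt(1152))/2 ≈ 38.9706, hence ||A||_2 = sqrt(λ_max) = sqrt((44 + sqrt(1152))/2) ≈ 6.2426.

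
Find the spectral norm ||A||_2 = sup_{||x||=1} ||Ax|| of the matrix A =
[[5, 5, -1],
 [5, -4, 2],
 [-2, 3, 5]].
||A||_2 ≈ 7.4404 (= sqrt(largest eigenvalue of A^T A))

||A||_2 = sigma_max(A) = sqrt(lambda_max(A^T A)). Form the symmetric matrix M = A^T A =
[[54, -1, -5],
 [-1, 50, 2],
 [-5, 2, 30]].
Its characteristic polynomial (trace, sum of principal 2x2 minors, determinant of M give the coefficients) is
  p(λ) = det(λ I - M) = λ^3 - 134λ^2 + 5790λ - 79524.
No integer candidate from the rational root theorem (±divisors of 79524) is a root, so the roots are irrational. The cubic discriminant is Δ = 9559584 > 0, so there are three distinct real roots. p(28) = -508 and p(29) = 81 have opposite signs, so a root lies in (28, 29); Newton's method refines it to λ ≈ 28.8522. p(49) = 101 and p(50) = -24 have opposite signs, so a root lies in (49, 50); Newton's method refines it to λ ≈ 49.7883. p(55) = -49 and p(56) = 108 have opposite signs, so a root lies in (55, 56); Newton's method refines it to λ ≈ 55.3596. Check (Vieta): the three roots sum to 134, matching tr M = 134.
So the eigenvalues of A^T A are ≈ 28.8522, 49.7883, 55.3596 (all ≥ 0, as they must be for A^T A). The largest is λ_max ≈ 55.3596, hence ||A||_2 = sqrt(λ_max) ≈ 7.4404.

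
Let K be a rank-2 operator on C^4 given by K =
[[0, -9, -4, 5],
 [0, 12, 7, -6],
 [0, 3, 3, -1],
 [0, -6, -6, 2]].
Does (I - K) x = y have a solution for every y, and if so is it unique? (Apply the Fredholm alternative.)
(I - K) is invertible (det(I - K) = -13 ≠ 0), so for every y in C^4 the equation (I - K) x = y has a unique solution.

K has rank 2 and factors as K = U V^T = u1 v1^T + u2 v2^T with u1 = (-1, 1, 0, 0), v1 = (0, 3, -2, -3), u2 = (-2, 3, 1, -2), v2 = (0, 3, 3, -1) (multiplying out reproduces the displayed K). The nonzero eigenvalues of U V^T coincide with those of the 2 x 2 matrix G = V^T U = [[v1·u1, v1·u2], [v2·u1, v2·u2]] = [[3, 13], [3, 14]], and by the Sylvester determinant identity det(I_4 - U V^T) = det(I_2 - V^T U) = det([[-2, -13], [-3, -13]]) = (-2)(-13) - (-13)(-3) = -13. (Direct check: I - K =
[[1, 9, 4, -5],
 [0, -11, -7, 6],
 [0, -3, -2, 1],
 [0, 6, 6, -1]]
has determinant -13.) The finite-dimensional Fredholm alternative says: either (I - K) is invertible, or ker(I - K) ≠ {0} and then range(I - K) = ker((I - K)^*)^⊥, with dim ker(I - K) = dim ker((I - K)^*). Since det(I - K) ≠ 0, 1 is not an eigenvalue of K and ker(I - K) = {0}, so we are in the first case: for every y there is a unique x = (I - K)^(-1) y. (Explicitly, by the Woodbury identity, (I - U V^T)^(-1) = I + U (I_2 - G)^(-1) V^T.)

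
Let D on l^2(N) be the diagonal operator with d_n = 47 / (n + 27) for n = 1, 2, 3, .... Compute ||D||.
||D|| = 47/28 (attained at n = 1)

For D diagonal, ||D|| = sup_n |d_n| = sup_n 47/(n + 27). This is positive and strictly decreasing in n, so the supremum is attained at n = 1: d_1 = 47/(1 + 27) = 47/28. Hence ||D|| = 47/28.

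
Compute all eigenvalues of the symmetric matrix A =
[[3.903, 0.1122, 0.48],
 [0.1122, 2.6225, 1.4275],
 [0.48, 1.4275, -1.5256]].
sigma(A) ≈ {-2, 3, 4}

A is real symmetric, so its spectrum consists of real eigenvalues. Expanding the characteristic polynomial of the displayed matrix gives
  det(λ I - A) = p(λ) = λ^3 + (-5)λ^2 + (-2)λ + (24).
Solving p(λ) = 0 yields eigenvalues ≈ -2, 3, 4. (A is shown rounded to 4 decimals, so these recover the underlying integer eigenvalues to within that precision.)
Verification: the trace of A = 5 equals the sum of eigenvalues 5, and det(A) ≈ -24.0001 matches the eigenvalue product -24.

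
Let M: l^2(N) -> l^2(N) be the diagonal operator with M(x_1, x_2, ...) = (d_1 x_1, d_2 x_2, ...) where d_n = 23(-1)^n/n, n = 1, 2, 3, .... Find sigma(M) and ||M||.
sigma(M) = {23(-1)^n/n : n ≥ 1} ∪ {0}; ||M|| = 23

A bounded diagonal operator on l^2 with diagonal entries d_n has spectrum equal to the closure of {d_n : n ≥ 1}: every d_n is an eigenvalue (with eigenvector e_n), so {d_n} ⊂ sigma(M); the spectrum is closed, so its closure is too; and for lambda not in the closure, (M - lambda I) has bounded inverse (the diagonal entries 1/(d_n - lambda) are bounded). For our sequence d_n = 23(-1)^n/n, n = 1, 2, 3, ...:
  - {d_n} = {23(-1)^n/n : n ≥ 1}; the only limit point is 0
  - closure = {23(-1)^n/n : n ≥ 1} ∪ {0}
For the norm: a diagonal operator has ||M|| = sup_n |d_n|. Here |d_n| = 23/n is decreasing, so sup_n |d_n| = |d_1| = 23. So ||M|| = 23.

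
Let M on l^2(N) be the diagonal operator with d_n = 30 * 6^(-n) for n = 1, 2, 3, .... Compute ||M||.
||M|| = 5 (attained at n = 1)

For M diagonal, ||M|| = sup_n |d_n|. The sequence d_n = 30 * 6^(-n) is positive and strictly decreasing (ratio 6^(-1) < 1), so the supremum is d_1 = 30/6 = 5. Hence ||M|| = 5.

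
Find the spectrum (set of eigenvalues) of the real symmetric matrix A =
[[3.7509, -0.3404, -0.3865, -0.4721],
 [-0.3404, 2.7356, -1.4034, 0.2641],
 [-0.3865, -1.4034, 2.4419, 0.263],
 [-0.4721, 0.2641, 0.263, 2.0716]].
sigma(A) ≈ {1, 2, 4} (4 with multiplicity 2)

A is real symmetric, so its spectrum consists of real eigenvalues. Expanding the characteristic polynomial of the displayed matrix gives
  det(λ I - A) = p(λ) = λ^4 + (-11)λ^3 + (42)λ^2 + (-64)λ + (31.999).
Solving p(λ) = 0 yields eigenvalues ≈ 1, 2, 4, 4. (A is shown rounded to 4 decimals, so these recover the underlying integer eigenvalues to within that precision.)
Verification: the trace of A = 11 equals the sum of eigenvalues 11, and det(A) ≈ 31.9990 matches the eigenvalue product 32.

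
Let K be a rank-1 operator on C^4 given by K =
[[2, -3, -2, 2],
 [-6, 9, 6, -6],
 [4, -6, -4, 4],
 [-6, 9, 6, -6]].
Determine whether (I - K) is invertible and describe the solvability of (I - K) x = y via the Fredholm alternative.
(I - K) is singular (det(I - K) = 0, i.e. 1 ∈ sigma(K)). (I - K) x = y is solvable iff y ⊥ ker((I - K)^*) = span{(2, -3, -2, 2)}, i.e. iff 2y_1 - 3y_2 - 2y_3 + 2y_4 = 0. When solvable, the solutions are x = y + c·(1, -3, 2, -3), c arbitrary (ker(I - K) = span{(1, -3, 2, -3)}, dimension 1).

K has rank 1, so it is an outer product K = u v^T: every row of K is a multiple of one row vector. Reading off the entries, u = (1, -3, 2, -3) and v = (2, -3, -2, 2) (row i of K equals u_i·v^T). A rank-one matrix u v^T satisfies K u = u (v·u) and kills the (3)-dimensional subspace v^⊥, so its characteristic polynomial is lambda^3 (lambda - v·u) with v·u = tr K = 1. Hence the eigenvalues of I - K are 1 (multiplicity 3) and 1 - (1) = 0, so det(I - K) = 0. (Direct check: I - K =
[[-1, 3, 2, -2],
 [6, -8, -6, 6],
 [-4, 6, 5, -4],
 [6, -9, -6, 7]]
has determinant 0.) So 1 is an eigenvalue of K and (I - K) is not invertible. The finite-dimensional Fredholm alternative says: either (I - K) is invertible, or ker(I - K) ≠ {0} and then range(I - K) = ker((I - K)^*)^⊥, with dim ker(I - K) = dim ker((I - K)^*). We are in the second case, so we need both kernels. Kernel of I - K: (I - K) u = u - u (v·u) = u - u = 0, so ker(I - K) = span{u} = span{(1, -3, 2, -3)} (it is exactly 1-dimensional because rank(I - K) = 3). Kernel of the adjoint: K is real, so (I - K)^* = I - K^T = I - v u^T, and (I - v u^T) v = v - v (u·v) = 0; hence ker((I - K)^*) = span{v} = span{(2, -3, -2, 2)}. Therefore (I - K) x = y is solvable iff <y, v> = 0, i.e. iff 2y_1 - 3y_2 - 2y_3 + 2y_4 = 0. When this holds, K y = u (v·y) = 0, so (I - K) y = y and x = y is a particular solution; the full solution set is the line x = y + c·u = y + c·(1, -3, 2, -3), c ∈ C.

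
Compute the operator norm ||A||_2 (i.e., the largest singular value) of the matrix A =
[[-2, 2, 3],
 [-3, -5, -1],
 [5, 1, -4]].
||A||_2 ≈ 7.6611 (= sqrt(largest eigenvalue of A^T A))

||A||_2 = sigma_max(A) = sqrt(lambda_max(A^T A)). Form the symmetric matrix M = A^T A =
[[38, 16, -23],
 [16, 30, 7],
 [-23, 7, 26]].
Its characteristic polynomial (trace, sum of principal 2x2 minors, determinant of M give the coefficients) is
  p(λ) = det(λ I - M) = λ^3 - 94λ^2 + 2074λ - 100.
No integer candidate from the rational root theorem (±divisors of 100) is a root, so the roots are irrational. The cubic discriminant is Δ = 2341214240 > 0, so there are three distinct real roots. p(0) = -100 and p(1) = 1881 have opposite signs, so a root lies in (0, 1); Newton's method refines it to λ ≈ 0.0483. p(35) = 215 and p(36) = -604 have opposite signs, so a root lies in (35, 36); Newton's method refines it to λ ≈ 35.2596. p(58) = -912 and p(59) = 431 have opposite signs, so a root lies in (58, 59); Newton's method refines it to λ ≈ 58.692. Check (Vieta): the three roots sum to 94, matching tr M = 94.
So the eigenvalues of A^T A are ≈ 0.0483, 35.2596, 58.692 (all ≥ 0, as they must be for A^T A). The largest is λ_max ≈ 58.692, hence ||A||_2 = sqrt(λ_max) ≈ 7.6611.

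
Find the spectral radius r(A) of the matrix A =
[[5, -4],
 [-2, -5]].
r(A) = sqrt(132)/2 ≈ 5.7446

The eigenvalues of A are the roots of its characteristic polynomial. With M = A (coefficients from the trace and determinant):
  p(λ) = det(λ I - M) = λ^2 - 33.
For λ^2 - 33 the discriminant is 132. It is nonnegative but not a perfect square, so the roots are real and irrational: λ = ± sqrt(132)/2 ≈ 5.7446, -5.7446.
Thus the eigenvalues (to 4 decimals) are 5.7446 (modulus 5.7446); -5.7446 (modulus 5.7446). The spectral radius is the largest modulus: r(A) = sqrt(132)/2 ≈ 5.7446. (Cross-check: r(A) ≤ ||A||_2 ≈ 6.831; equality holds whenever A is normal, though it can also hold for some non-normal A.)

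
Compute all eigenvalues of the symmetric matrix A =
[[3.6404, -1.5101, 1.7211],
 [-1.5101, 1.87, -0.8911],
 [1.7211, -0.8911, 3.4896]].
sigma(A) ≈ {1, 2, 6}

A is real symmetric, so its spectrum consists of real eigenvalues. Expanding the characteristic polynomial of the displayed matrix gives
  det(λ I - A) = p(λ) = λ^3 + (-9)λ^2 + (20)λ + (-12).
Solving p(λ) = 0 yields eigenvalues ≈ 1, 2, 6. (A is shown rounded to 4 decimals, so these recover the underlying integer eigenvalues to within that precision.)
Verification: the trace of A = 9 equals the sum of eigenvalues 9, and det(A) ≈ 11.9999 matches the eigenvalue product 12.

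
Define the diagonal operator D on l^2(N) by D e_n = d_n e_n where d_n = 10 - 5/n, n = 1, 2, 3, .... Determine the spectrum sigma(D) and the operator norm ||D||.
sigma(D) = {10 - 5/n : n ≥ 1} ∪ {10}; ||D|| = 10

A bounded diagonal operator on l^2 with diagonal entries d_n has spectrum equal to the closure of {d_n : n ≥ 1}: every d_n is an eigenvalue (with eigenvector e_n), so {d_n} ⊂ sigma(D); the spectrum is closed, so its closure is too; and for lambda not in the closure, (D - lambda I) has bounded inverse (the diagonal entries 1/(d_n - lambda) are bounded). For our sequence d_n = 10 - 5/n, n = 1, 2, 3, ...:
  - {d_n} = {10 - 5/n : n ≥ 1}; the only limit point is 10
  - closure = {10 - 5/n : n ≥ 1} ∪ {10}
For the norm: a diagonal operator has ||D|| = sup_n |d_n|. Here d_n = 10 - 5/n increases monotonically from d_1 = 5 toward 10, with all terms in [5, 10); so sup_n |d_n| = 10 (the supremum is the limit, not attained). So ||D|| = 10.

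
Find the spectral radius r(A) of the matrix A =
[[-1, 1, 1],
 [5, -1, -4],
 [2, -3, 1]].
r(A) ≈ 5.2664

The eigenvalues of A are the roots of its characteristic polynomial. With M = A (coefficients from the trace, the sum of principal 2x2 minors, and det A):
  p(λ) = det(λ I - M) = λ^3 + λ^2 - 20λ + 13.
No integer candidate from the rational root theorem (±divisors of 13) is a root, so the roots are irrational. The cubic discriminant is Δ = 23105 > 0, so there are three distinct real roots. p(-6) = -47 and p(-5) = 13 have opposite signs, so a root lies in (-6, -5); Newton's method refines it to λ ≈ -5.2664. p(0) = 13 and p(1) = -5 have opposite signs, so a root lies in (0, 1); Newton's method refines it to λ ≈ 0.6903. p(3) = -11 and p(4) = 13 have opposite signs, so a root lies in (3, 4); Newton's method refines it to λ ≈ 3.5761. Check (Vieta): the three roots sum to -1, matching tr M = -1.
Thus the eigenvalues (to 4 decimals) are -5.2664 (modulus 5.2664); 0.6903 (modulus 0.6903); 3.5761 (modulus 3.5761). The spectral radius is the largest modulus: r(A) ≈ 5.2664. (Cross-check: r(A) ≤ ||A||_2 ≈ 6.8734; equality holds whenever A is normal, though it can also hold for some non-normal A.)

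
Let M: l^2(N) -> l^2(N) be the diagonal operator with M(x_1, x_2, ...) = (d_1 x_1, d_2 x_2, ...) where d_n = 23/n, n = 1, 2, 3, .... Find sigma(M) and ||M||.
sigma(M) = {23/n : n ≥ 1} ∪ {0}; ||M|| = 23

A bounded diagonal operator on l^2 with diagonal entries d_n has spectrum equal to the closure of {d_n : n ≥ 1}: every d_n is an eigenvalue (with eigenvector e_n), so {d_n} ⊂ sigma(M); the spectrum is closed, so its closure is too; and for lambda not in the closure, (M - lambda I) has bounded inverse (the diagonal entries 1/(d_n - lambda) are bounded). For our sequence d_n = 23/n, n = 1, 2, 3, ...:
  - {d_n} = {23/n : n ≥ 1}; the only limit point is 0
  - closure = {23/n : n ≥ 1} ∪ {0}
For the norm: a diagonal operator has ||M|| = sup_n |d_n|. Here d_n = 23/n is positive and decreasing, so sup_n |d_n| = d_1 = 23. So ||M|| = 23.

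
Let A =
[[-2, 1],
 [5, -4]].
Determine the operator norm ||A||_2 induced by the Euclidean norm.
||A||_2 = sqrt((46 + sqrt(2080))/2) ≈ 6.7678 (= sqrt(largest eigenvalue of A^T A))

||A||_2 = sigma_max(A) = sqrt(lambda_max(A^T A)). Form the symmetric matrix M = A^T A =
[[29, -22],
 [-22, 17]].
Its characteristic polynomial (trace, determinant of M give the coefficients) is
  p(λ) = det(λ I - M) = λ^2 - 46λ + 9.
For λ^2 - 46λ + 9 the discriminant is 2080. It is nonnegative but not a perfect square, so the roots are real and irrational: λ = (46 ± sqrt(2080))/2 ≈ 45.8035, 0.1965.
So the eigenvalues of A^T A are ≈ 0.1965, 45.8035 (all ≥ 0, as they must be for A^T A). The largest is λ_max = (46 + sqrt(2080))/2 ≈ 45.8035, hence ||A||_2 = sqrt(λ_max) = sqrt((46 + sqrt(2080))/2) ≈ 6.7678.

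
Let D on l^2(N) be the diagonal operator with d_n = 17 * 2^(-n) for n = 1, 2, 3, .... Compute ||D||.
||D|| = 17/2 (attained at n = 1)

For D diagonal, ||D|| = sup_n |d_n|. The sequence d_n = 17 * 2^(-n) is positive and strictly decreasing (ratio 2^(-1) < 1), so the supremum is d_1 = 17/2. Hence ||D|| = 17/2.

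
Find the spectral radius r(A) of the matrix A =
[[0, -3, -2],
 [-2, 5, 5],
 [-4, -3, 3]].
r(A) ≈ 4.4949

The eigenvalues of A are the roots of its characteristic polynomial. With M = A (coefficients from the trace, the sum of principal 2x2 minors, and det A):
  p(λ) = det(λ I - M) = λ^3 - 8λ^2 + 16λ + 10.
No integer candidate from the rational root theorem (±divisors of 10) is a root, so the roots are irrational. The cubic discriminant is Δ = -5260 < 0, so there is one real root and a complex-conjugate pair. p(-1) = -15 and p(0) = 10 have opposite signs, so a root lies in (-1, 0); Newton's method refines it to λ ≈ -0.4949. Dividing out (λ - (-0.4949)) leaves approximately λ^2 - 8.4949λ + 20.2045. For λ^2 - 8.4949λ + 20.2045 the discriminant is -8.6539. It is negative, so the remaining roots are the complex-conjugate pair λ ≈ 4.2475 ± 1.4709i. Their product equals the constant term, so |λ|^2 ≈ 20.2045 and |λ| ≈ 4.4949.
Thus the eigenvalues (to 4 decimals) are -0.4949 (modulus 0.4949); 4.2475 ± 1.4709i (modulus 4.4949). The spectral radius is the largest modulus: r(A) ≈ 4.4949. (Cross-check: r(A) ≤ ||A||_2 ≈ 8.1807; equality holds whenever A is normal, though it can also hold for some non-normal A.)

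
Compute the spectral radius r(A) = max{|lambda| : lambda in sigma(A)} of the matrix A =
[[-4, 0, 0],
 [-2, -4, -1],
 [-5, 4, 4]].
r(A) = 4

The eigenvalues of A are the roots of its characteristic polynomial. With M = A (coefficients from the trace, the sum of principal 2x2 minors, and det A):
  p(λ) = det(λ I - M) = λ^3 + 4λ^2 - 12λ - 48.
By the rational root theorem any rational root is an integer divisor of 48. Testing λ = -4: p(-4) = -64 + 64 + 48 - 48 = 0, so λ = -4 is a root. Dividing out (λ + 4) leaves p(λ) = (λ + 4)(λ^2 - 12). For λ^2 - 12 the discriminant is 48. It is nonnegative but not a perfect square, so the roots are real and irrational: λ = ± sqrt(48)/2 ≈ 3.4641, -3.4641.
Thus the eigenvalues (to 4 decimals) are 3.4641 (modulus 3.4641); -3.4641 (modulus 3.4641); -4 (modulus 4). The spectral radius is the largest modulus: r(A) = 4. (Cross-check: r(A) ≤ ||A||_2 ≈ 8.1271; equality holds whenever A is normal, though it can also hold for some non-normal A.)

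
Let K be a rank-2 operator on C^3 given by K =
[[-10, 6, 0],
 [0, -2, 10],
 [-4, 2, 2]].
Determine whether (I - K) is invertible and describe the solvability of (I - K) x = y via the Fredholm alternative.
(I - K) is invertible (det(I - K) = -13 ≠ 0), so for every y in C^3 the equation (I - K) x = y has a unique solution.

K has rank 2 and factors as K = U V^T = u1 v1^T + u2 v2^T with u1 = (3, -1, 1), v1 = (-3, 2, -1), u2 = (1, 3, 1), v2 = (-1, 0, 3) (multiplying out reproduces the displayed K). The nonzero eigenvalues of U V^T coincide with those of the 2 x 2 matrix G = V^T U = [[v1·u1, v1·u2], [v2·u1, v2·u2]] = [[-12, 2], [0, 2]], and by the Sylvester determinant identity det(I_3 - U V^T) = det(I_2 - V^T U) = det([[13, -2], [0, -1]]) = (13)(-1) - (-2)(0) = -13. (Direct check: I - K =
[[11, -6, 0],
 [0, 3, -10],
 [4, -2, -1]]
has determinant -13.) The finite-dimensional Fredholm alternative says: either (I - K) is invertible, or ker(I - K) ≠ {0} and then range(I - K) = ker((I - K)^*)^⊥, with dim ker(I - K) = dim ker((I - K)^*). Since det(I - K) ≠ 0, 1 is not an eigenvalue of K and ker(I - K) = {0}, so we are in the first case: for every y there is a unique x = (I - K)^(-1) y. (Explicitly, by the Woodbury identity, (I - U V^T)^(-1) = I + U (I_2 - G)^(-1) V^T.)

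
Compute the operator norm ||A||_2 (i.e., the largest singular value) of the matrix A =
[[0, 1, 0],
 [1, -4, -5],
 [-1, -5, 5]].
||A||_2 = sqrt((94 + sqrt(204))/2) ≈ 7.3581 (= sqrt(largest eigenvalue of A^T A))

||A||_2 = sigma_max(A) = sqrt(lambda_max(A^T A)). Form the symmetric matrix M = A^T A =
[[2, 1, -10],
 [1, 42, -5],
 [-10, -5, 50]].
Its characteristic polynomial (trace, sum of principal 2x2 minors, determinant of M give the coefficients) is
  p(λ) = det(λ I - M) = λ^3 - 94λ^2 + 2158λ.
The constant term is 0, so λ = 0 is a root. Dividing out λ leaves p(λ) = λ(λ^2 - 94λ + 2158). For λ^2 - 94λ + 2158 the discriminant is 204. It is nonnegative but not a perfect square, so the roots are real and irrational: λ = (94 ± sqrt(204))/2 ≈ 54.1414, 39.8586.
So the eigenvalues of A^T A are ≈ 0, 39.8586, 54.1414 (all ≥ 0, as they must be for A^T A). The largest is λ_max = (94 + sqrt(204))/2 ≈ 54.1414, hence ||A||_2 = sqrt(λ_max) = sqrt((94 + sqrt(204))/2) ≈ 7.3581.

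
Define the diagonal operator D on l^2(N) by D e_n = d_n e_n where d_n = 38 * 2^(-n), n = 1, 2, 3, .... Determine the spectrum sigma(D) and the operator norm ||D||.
sigma(D) = {38 * 2^(-n) : n ≥ 1} ∪ {0}; ||D|| = 19

A bounded diagonal operator on l^2 with diagonal entries d_n has spectrum equal to the closure of {d_n : n ≥ 1}: every d_n is an eigenvalue (with eigenvector e_n), so {d_n} ⊂ sigma(D); the spectrum is closed, so its closure is too; and for lambda not in the closure, (D - lambda I) has bounded inverse (the diagonal entries 1/(d_n - lambda) are bounded). For our sequence d_n = 38 * 2^(-n), n = 1, 2, 3, ...:
  - {d_n} = {38 * 2^(-n) : n ≥ 1}; the only limit point is 0
  - closure = {38 * 2^(-n) : n ≥ 1} ∪ {0}
For the norm: a diagonal operator has ||D|| = sup_n |d_n|. Here d_n = 38 * 2^(-n) is positive and decreasing, so sup_n |d_n| = d_1 = 38/2 = 19. So ||D|| = 19.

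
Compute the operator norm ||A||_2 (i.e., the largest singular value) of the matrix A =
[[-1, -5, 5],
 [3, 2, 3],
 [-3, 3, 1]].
||A||_2 ≈ 7.2519 (= sqrt(largest eigenvalue of A^T A))

||A||_2 = sigma_max(A) = sqrt(lambda_max(A^T A)). Form the symmetric matrix M = A^T A =
[[19, 2, 1],
 [2, 38, -16],
 [1, -16, 35]].
Its characteristic polynomial (trace, sum of principal 2x2 minors, determinant of M give the coefficients) is
  p(λ) = det(λ I - M) = λ^3 - 92λ^2 + 2456λ - 20164.
No integer candidate from the rational root theorem (±divisors of 20164) is a root, so the roots are irrational. The cubic discriminant is Δ = 22591824 > 0, so there are three distinct real roots. p(17) = -87 and p(18) = 68 have opposite signs, so a root lies in (17, 18); Newton's method refines it to λ ≈ 17.4976. p(21) = 101 and p(22) = -12 have opposite signs, so a root lies in (21, 22); Newton's method refines it to λ ≈ 21.9129. p(52) = -612 and p(53) = 453 have opposite signs, so a root lies in (52, 53); Newton's method refines it to λ ≈ 52.5896. Check (Vieta): the three roots sum to 92, matching tr M = 92.
So the eigenvalues of A^T A are ≈ 17.4976, 21.9129, 52.5896 (all ≥ 0, as they must be for A^T A). The largest is λ_max ≈ 52.5896, hence ||A||_2 = sqrt(λ_max) ≈ 7.2519.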